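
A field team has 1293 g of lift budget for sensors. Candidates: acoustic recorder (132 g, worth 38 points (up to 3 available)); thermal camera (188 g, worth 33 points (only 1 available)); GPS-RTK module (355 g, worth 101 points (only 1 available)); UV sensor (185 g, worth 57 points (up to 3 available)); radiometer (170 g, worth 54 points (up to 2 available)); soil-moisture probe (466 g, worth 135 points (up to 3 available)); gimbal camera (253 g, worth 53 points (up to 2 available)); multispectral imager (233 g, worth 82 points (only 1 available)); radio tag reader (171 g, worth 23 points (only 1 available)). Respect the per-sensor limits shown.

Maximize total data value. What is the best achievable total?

399

Ranking by ratio (data value/g): multispectral imager 0.35, radiometer 0.32, UV sensor 0.31.
Best packing: acoustic recorder + 3×UV sensor + 2×radiometer + multispectral imager — 1260 g, 399 total.
That's the maximum — no swap from here does better than 399.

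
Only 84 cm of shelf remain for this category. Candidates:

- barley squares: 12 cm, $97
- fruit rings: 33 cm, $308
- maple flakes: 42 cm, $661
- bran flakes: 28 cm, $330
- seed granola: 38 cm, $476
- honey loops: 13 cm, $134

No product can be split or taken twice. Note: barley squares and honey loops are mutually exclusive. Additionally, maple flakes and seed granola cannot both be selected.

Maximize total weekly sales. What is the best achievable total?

1125

Maple flakes + bran flakes + honey loops uses 83 of the 84 cm and totals 1125.
No other feasible combination exceeds 1125.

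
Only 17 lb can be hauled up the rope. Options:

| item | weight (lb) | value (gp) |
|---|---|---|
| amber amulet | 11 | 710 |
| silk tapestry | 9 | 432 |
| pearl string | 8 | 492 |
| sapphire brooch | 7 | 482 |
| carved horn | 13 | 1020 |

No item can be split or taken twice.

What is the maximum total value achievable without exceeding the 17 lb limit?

Ranking by ratio (value/lb): carved horn 78.46, sapphire brooch 68.86, amber amulet 64.55, pearl string 61.50.
Taking carved horn: 13 lb used, 1020 in value.
Nothing else within 17 lb beats 1020.

1020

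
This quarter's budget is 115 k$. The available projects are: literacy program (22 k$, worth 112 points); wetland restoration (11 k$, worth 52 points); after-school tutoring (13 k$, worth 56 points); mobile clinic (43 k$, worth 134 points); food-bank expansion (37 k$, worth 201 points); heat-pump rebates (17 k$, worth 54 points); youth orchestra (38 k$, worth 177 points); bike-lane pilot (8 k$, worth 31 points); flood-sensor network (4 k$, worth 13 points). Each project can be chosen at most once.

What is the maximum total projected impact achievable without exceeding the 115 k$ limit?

559

By projected impact per k$: food-bank expansion 5.43, literacy program 5.09, wetland restoration 4.73 lead.
Taking the top-ratio projects first gives literacy program + wetland restoration + food-bank expansion + youth orchestra + flood-sensor network for 555 (112 k$).
The 11 k$ tied up in wetland restoration is better spent on after-school tutoring — total rises to 559 (114 k$).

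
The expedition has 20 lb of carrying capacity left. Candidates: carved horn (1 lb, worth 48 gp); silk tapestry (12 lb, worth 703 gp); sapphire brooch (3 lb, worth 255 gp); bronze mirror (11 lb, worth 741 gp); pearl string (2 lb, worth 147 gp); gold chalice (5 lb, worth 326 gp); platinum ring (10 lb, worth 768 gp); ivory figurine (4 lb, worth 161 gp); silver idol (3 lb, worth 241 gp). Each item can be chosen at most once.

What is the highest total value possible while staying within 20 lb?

Taking the top-ratio items first gives carved horn + sapphire brooch + pearl string + platinum ring + silver idol for 1459 (19 lb).
Replace carved horn and silver idol with gold chalice: the trade gains 37 net, giving 1496 at 20 lb.

1496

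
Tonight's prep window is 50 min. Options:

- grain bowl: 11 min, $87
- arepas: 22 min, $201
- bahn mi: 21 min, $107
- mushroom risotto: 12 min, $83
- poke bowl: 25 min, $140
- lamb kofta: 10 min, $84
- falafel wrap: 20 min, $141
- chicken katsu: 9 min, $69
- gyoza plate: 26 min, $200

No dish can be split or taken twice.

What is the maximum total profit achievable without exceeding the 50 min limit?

401

Density check — arepas 9.14, lamb kofta 8.40, grain bowl 7.91 are the best per min.
Greedy by ratio would take grain bowl + arepas + lamb kofta: 43 min used, total 372.
The 21 min tied up in grain bowl and lamb kofta is better spent on gyoza plate — total rises to 401 (48 min).
No other feasible combination exceeds 401.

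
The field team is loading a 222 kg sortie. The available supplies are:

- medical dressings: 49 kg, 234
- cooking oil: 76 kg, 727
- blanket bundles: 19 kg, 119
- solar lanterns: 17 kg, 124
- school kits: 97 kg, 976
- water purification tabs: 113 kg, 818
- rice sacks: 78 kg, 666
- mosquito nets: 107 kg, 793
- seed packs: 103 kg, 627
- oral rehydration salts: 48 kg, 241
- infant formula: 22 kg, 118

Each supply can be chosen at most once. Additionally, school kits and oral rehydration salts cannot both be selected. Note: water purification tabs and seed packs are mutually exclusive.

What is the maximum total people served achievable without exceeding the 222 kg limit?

1946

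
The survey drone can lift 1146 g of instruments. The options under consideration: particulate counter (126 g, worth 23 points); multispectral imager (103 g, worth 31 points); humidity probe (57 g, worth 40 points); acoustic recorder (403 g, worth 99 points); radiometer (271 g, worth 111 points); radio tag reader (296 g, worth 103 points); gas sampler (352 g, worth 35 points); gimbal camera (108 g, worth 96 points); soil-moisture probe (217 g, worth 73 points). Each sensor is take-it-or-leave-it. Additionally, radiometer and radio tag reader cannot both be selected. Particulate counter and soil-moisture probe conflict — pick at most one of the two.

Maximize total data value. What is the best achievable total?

419

Taking humidity probe + acoustic recorder + radiometer + gimbal camera + soil-moisture probe: 1056 g used, 419 in data value.
Runner-up humidity probe + acoustic recorder + radio tag reader + gimbal camera + soil-moisture probe tops out at 411.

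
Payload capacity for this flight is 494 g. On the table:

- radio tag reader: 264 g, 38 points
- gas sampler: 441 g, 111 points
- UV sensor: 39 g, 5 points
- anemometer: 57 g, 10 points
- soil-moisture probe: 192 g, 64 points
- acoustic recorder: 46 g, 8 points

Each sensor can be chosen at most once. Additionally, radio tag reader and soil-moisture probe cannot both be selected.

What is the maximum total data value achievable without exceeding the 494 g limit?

119

The ratio heuristic lands on UV sensor + anemometer + soil-moisture probe + acoustic recorder (87) but leaves 160 g idle.
Replace UV sensor and anemometer and soil-moisture probe with gas sampler: the trade gains 32 net, giving 119 at 487 g.
Runner-up gas sampler + UV sensor tops out at 116.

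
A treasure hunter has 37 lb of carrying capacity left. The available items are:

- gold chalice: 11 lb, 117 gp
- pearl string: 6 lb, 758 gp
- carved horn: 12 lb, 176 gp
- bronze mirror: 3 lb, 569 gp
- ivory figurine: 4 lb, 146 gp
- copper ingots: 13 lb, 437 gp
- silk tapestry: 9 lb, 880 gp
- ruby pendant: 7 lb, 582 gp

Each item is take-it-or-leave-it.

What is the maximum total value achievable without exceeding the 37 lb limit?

Density check — bronze mirror 189.67, pearl string 126.33, silk tapestry 97.78, ruby pendant 83.14 are the best per lb.
Greedy by ratio would take pearl string + bronze mirror + ivory figurine + silk tapestry + ruby pendant: 29 lb used, total 2935.
The 4 lb tied up in ivory figurine is better spent on carved horn — total rises to 2965 (37 lb).
The closest alternative, pearl string + bronze mirror + ivory figurine + silk tapestry + ruby pendant, reaches only 2935.

2965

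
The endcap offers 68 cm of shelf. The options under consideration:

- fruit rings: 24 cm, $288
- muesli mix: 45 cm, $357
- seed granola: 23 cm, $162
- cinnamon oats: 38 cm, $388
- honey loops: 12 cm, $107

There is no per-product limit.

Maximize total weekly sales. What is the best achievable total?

683

By weekly sales per cm: fruit rings 12.00, cinnamon oats 10.21, honey loops 8.92 lead.
Best packing: 2×fruit rings + honey loops — 60 cm, 683 total.
No other feasible combination exceeds 683.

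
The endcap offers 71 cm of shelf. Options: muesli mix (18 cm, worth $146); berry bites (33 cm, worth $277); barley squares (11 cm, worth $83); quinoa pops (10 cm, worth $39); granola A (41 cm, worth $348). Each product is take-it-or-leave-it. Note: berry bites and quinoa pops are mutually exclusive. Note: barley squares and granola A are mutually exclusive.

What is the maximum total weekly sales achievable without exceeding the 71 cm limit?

533

Best packing: muesli mix + quinoa pops + granola A — 69 cm, 533 total.
Nothing else feasible within 71 cm beats 533.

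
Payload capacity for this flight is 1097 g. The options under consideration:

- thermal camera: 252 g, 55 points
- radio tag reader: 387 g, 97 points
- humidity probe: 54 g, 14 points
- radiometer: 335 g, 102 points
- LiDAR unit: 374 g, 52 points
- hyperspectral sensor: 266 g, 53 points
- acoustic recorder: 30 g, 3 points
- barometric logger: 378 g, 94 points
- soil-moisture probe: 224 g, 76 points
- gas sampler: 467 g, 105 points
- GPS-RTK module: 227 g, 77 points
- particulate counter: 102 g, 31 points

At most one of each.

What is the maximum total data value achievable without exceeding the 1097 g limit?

The ratio heuristic lands on humidity probe + radiometer + acoustic recorder + soil-moisture probe + GPS-RTK module + particulate counter (303) but leaves 125 g idle.
Dropping acoustic recorder and particulate counter frees 132 g; slotting in thermal camera (252 g) lifts the total to 324 at 1092 g.
The closest alternative, humidity probe + radiometer + barometric logger + GPS-RTK module + particulate counter, reaches only 318.

324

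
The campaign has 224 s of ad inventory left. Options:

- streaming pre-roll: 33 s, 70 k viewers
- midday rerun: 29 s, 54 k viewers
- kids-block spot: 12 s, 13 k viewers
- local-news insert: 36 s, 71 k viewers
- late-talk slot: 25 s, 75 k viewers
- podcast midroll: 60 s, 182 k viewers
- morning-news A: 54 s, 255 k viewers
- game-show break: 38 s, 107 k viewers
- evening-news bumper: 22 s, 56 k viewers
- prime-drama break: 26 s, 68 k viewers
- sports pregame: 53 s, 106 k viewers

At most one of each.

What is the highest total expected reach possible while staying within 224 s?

707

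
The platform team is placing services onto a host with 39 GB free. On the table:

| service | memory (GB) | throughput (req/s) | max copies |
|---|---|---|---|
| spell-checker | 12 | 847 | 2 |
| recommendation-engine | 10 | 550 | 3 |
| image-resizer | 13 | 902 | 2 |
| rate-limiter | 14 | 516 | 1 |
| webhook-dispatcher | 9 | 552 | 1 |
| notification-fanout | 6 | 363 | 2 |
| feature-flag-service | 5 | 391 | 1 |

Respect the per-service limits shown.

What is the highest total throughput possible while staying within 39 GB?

2692

A density-first pass picks 2×spell-checker + webhook-dispatcher + feature-flag-service — 2637 at 38 GB.
Dropping spell-checker frees 12 GB; slotting in image-resizer (13 GB) lifts the total to 2692 at 39 GB.
Every other selection either busts 39 GB or exceeds an availability limit or fails to beat 2692.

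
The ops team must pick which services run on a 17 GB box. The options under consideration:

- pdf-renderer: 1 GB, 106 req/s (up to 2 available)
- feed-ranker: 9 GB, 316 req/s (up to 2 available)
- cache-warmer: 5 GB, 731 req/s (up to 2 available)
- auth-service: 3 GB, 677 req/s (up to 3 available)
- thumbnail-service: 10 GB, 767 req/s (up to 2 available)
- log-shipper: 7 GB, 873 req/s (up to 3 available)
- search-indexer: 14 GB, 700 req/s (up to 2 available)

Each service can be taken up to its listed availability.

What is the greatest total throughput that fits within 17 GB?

3010

Filling by ratio: 2×pdf-renderer + cache-warmer + 3×auth-service for 2974, with 1 GB left unused.
Replace pdf-renderer and cache-warmer with log-shipper: the trade gains 36 net, giving 3010 at 17 GB.
Nothing else within 17 GB beats 3010.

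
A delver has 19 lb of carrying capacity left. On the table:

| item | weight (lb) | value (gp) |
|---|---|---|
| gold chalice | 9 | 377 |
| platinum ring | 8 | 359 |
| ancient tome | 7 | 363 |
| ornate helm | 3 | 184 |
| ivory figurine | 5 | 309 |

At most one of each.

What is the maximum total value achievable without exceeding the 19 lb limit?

By value per lb: ivory figurine 61.80, ornate helm 61.33, ancient tome 51.86 lead.
A density-first pass picks ancient tome + ornate helm + ivory figurine — 856 at 15 lb.
Replace ivory figurine with gold chalice: the trade gains 68 net, giving 924 at 19 lb.
That's the maximum — no swap from here does better than 924.

924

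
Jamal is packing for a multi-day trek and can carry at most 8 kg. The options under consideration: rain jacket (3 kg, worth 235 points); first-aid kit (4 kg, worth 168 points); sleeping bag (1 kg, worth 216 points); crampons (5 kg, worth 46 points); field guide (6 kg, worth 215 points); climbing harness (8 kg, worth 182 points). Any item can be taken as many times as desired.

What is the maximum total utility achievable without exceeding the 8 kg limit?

1728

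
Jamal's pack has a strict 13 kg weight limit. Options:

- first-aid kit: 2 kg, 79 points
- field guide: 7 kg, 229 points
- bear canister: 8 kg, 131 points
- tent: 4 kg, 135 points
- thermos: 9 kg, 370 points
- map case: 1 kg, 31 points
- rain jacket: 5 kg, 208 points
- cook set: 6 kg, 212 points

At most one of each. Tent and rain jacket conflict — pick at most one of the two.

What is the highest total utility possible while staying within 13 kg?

A density-first pass picks first-aid kit + rain jacket + cook set — 499 at 13 kg.
A better packing is tent + thermos: 13 kg, total 505.
Nothing else feasible within 13 kg beats 505.

505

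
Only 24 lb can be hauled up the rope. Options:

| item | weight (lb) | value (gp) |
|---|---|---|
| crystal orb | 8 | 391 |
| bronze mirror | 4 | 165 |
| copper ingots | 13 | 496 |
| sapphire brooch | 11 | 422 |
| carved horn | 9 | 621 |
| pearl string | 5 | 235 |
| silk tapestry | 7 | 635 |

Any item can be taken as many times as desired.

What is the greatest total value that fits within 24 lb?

1905

Taking 3×silk tapestry: 21 lb used, 1905 in value.
That's the maximum — no swap from here does better than 1905.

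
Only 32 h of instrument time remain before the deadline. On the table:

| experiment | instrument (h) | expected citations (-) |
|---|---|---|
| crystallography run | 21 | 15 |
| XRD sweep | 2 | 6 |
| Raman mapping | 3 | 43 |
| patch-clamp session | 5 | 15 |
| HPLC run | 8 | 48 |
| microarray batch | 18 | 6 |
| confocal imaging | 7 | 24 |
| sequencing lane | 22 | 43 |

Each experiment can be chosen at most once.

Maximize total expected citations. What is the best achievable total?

136

Density check — Raman mapping 14.33, HPLC run 6.00, confocal imaging 3.43, XRD sweep 3.00 are the best per h.
XRD sweep + Raman mapping + patch-clamp session + HPLC run + confocal imaging uses 25 of the 32 h and totals 136.
Runner-up Raman mapping + patch-clamp session + HPLC run + confocal imaging tops out at 130.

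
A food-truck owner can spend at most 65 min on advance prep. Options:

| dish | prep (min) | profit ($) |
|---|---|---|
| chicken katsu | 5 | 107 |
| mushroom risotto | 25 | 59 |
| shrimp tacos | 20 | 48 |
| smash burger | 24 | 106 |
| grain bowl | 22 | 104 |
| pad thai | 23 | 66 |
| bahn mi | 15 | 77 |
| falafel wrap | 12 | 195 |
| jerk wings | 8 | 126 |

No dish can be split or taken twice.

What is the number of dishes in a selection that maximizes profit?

5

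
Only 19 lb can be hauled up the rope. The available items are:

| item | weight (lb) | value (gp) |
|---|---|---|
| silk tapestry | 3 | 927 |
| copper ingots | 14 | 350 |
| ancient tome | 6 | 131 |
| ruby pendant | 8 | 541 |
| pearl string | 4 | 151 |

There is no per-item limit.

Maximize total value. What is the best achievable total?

5562

By value per lb: silk tapestry 309.00, ruby pendant 67.62, pearl string 37.75 lead.
The ratio ordering already packs tightly: 6×silk tapestry, 18 lb, 5562.
Every other selection either busts 19 lb or fails to beat 5562.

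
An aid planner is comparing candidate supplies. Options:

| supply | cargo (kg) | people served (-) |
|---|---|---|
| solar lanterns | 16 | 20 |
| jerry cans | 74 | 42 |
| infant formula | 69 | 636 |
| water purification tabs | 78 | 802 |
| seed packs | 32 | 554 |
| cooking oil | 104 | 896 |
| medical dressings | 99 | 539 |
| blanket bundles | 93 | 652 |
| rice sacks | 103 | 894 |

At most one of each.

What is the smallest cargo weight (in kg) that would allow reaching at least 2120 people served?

213

Minimise kg subject to total people served ≥ 2120.
water purification tabs + seed packs + rice sacks: 2250 people served at 213 kg.
Any bundle with less than 213 kg falls short of 2120.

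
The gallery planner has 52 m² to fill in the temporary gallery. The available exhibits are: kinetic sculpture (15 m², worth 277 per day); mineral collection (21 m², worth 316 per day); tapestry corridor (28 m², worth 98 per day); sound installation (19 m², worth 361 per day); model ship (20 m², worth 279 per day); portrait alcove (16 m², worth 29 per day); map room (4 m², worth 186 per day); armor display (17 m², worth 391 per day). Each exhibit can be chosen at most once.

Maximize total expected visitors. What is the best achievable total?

Greedy by ratio would take sound installation + map room + armor display: 40 m² used, total 938.
Replace map room with kinetic sculpture: the trade gains 91 net, giving 1029 at 51 m².
That's the maximum — no swap from here does better than 1029.

1029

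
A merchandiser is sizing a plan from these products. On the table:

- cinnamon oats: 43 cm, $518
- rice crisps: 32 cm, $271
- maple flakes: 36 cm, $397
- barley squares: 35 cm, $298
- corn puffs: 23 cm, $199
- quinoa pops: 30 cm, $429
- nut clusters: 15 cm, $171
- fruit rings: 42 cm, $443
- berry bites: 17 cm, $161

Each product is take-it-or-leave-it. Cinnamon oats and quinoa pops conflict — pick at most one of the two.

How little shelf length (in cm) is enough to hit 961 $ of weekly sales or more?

Look for the lowest-shelf combination reaching 961.
maple flakes + quinoa pops + nut clusters: 997 weekly sales at 81 cm.
No combination under 81 cm hits 961.

81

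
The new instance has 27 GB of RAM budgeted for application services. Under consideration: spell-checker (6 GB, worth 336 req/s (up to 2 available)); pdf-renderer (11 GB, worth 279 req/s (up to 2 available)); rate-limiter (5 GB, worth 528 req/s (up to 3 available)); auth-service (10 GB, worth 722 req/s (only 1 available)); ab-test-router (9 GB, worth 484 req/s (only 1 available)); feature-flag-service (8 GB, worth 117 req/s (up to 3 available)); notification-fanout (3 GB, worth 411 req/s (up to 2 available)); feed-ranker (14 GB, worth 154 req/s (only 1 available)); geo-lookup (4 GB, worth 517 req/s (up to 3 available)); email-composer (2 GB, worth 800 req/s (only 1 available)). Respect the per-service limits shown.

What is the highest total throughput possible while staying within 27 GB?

3818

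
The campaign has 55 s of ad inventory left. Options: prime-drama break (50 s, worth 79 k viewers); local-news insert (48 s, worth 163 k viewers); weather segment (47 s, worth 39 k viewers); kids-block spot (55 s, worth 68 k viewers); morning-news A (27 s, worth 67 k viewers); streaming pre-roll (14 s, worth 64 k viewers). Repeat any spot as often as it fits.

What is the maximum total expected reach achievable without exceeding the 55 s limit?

195

The ratio heuristic lands on 3×streaming pre-roll (192) but leaves 13 s idle.
The 14 s tied up in streaming pre-roll is better spent on morning-news A — total rises to 195 (55 s).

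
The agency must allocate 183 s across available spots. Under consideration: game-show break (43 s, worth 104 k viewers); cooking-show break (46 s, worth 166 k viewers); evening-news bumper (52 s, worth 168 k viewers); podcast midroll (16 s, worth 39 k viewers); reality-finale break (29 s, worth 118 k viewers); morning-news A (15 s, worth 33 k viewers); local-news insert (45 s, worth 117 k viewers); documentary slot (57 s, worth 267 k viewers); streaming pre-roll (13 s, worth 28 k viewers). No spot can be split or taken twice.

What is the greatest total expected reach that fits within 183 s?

670

By expected reach per s: documentary slot 4.68, reality-finale break 4.07, cooking-show break 3.61 lead.
Greedy by ratio would take cooking-show break + reality-finale break + local-news insert + documentary slot: 177 s used, total 668.
The 46 s tied up in cooking-show break is better spent on evening-news bumper — total rises to 670 (183 s).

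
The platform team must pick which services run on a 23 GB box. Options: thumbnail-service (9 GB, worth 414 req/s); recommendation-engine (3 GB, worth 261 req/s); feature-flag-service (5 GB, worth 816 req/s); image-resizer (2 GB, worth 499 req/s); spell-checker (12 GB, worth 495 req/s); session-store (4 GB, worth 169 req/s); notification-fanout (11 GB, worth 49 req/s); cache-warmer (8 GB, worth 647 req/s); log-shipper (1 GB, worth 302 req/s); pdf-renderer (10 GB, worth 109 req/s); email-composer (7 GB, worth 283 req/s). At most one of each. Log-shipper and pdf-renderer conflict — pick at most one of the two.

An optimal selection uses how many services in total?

Optimal total is 2694.
recommendation-engine + feature-flag-service + image-resizer + session-store + cache-warmer + log-shipper hits 2694 at 23 GB.
Every optimal selection uses 6 services.

6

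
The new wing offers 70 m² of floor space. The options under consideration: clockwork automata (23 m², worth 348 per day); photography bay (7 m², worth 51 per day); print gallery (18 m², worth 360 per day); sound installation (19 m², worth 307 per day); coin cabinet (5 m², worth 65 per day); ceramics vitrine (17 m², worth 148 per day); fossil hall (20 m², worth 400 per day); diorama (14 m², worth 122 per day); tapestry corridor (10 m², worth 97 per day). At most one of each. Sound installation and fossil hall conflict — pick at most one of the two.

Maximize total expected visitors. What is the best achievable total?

1173

Taking clockwork automata + print gallery + coin cabinet + fossil hall: 66 m² used, 1173 in expected visitors.
Runner-up clockwork automata + photography bay + print gallery + fossil hall tops out at 1159.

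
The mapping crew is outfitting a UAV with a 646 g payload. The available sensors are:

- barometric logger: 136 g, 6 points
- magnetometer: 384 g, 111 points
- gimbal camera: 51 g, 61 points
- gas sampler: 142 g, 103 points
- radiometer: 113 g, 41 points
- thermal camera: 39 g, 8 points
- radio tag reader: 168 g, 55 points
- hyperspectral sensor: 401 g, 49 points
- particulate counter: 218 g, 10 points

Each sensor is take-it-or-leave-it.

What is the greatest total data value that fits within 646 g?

283

The ratio heuristic lands on gimbal camera + gas sampler + radiometer + thermal camera + radio tag reader (268) but leaves 133 g idle.
The 281 g tied up in radiometer and radio tag reader is better spent on magnetometer — total rises to 283 (616 g).
The spare 30 g is too small for any remaining sensor, and no exchange beats 283.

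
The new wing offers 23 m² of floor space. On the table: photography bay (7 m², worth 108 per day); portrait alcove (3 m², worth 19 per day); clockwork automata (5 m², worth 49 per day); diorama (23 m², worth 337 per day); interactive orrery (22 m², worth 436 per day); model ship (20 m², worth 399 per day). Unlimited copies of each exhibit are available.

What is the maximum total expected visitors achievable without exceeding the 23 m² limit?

436

By expected visitors per m²: model ship 19.95, interactive orrery 19.82, photography bay 15.43, diorama 14.65 lead.
Taking the top-ratio exhibits first gives portrait alcove + model ship for 418 (23 m²).
Replace portrait alcove and model ship with interactive orrery: the trade gains 18 net, giving 436 at 22 m².
Every other selection either busts 23 m² or fails to beat 436.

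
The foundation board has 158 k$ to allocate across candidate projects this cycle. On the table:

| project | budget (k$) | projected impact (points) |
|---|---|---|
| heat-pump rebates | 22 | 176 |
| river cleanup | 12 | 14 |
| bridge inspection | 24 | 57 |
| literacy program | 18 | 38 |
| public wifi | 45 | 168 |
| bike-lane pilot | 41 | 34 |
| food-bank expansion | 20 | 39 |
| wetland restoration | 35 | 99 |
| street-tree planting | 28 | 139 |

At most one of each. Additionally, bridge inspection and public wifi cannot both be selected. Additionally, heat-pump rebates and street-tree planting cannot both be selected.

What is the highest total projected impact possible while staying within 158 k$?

534

Density check — heat-pump rebates 8.00, street-tree planting 4.96, public wifi 3.73 are the best per k$.
Taking heat-pump rebates + river cleanup + literacy program + public wifi + food-bank expansion + wetland restoration: 152 k$ used, 534 in projected impact.
The closest alternative, heat-pump rebates + literacy program + public wifi + food-bank expansion + wetland restoration, reaches only 520.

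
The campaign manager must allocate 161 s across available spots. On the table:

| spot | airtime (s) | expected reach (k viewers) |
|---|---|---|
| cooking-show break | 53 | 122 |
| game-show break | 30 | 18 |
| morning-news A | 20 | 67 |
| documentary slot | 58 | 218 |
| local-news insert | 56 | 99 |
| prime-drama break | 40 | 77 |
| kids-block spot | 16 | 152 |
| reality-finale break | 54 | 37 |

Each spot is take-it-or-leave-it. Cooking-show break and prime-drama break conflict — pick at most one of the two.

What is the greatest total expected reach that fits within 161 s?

559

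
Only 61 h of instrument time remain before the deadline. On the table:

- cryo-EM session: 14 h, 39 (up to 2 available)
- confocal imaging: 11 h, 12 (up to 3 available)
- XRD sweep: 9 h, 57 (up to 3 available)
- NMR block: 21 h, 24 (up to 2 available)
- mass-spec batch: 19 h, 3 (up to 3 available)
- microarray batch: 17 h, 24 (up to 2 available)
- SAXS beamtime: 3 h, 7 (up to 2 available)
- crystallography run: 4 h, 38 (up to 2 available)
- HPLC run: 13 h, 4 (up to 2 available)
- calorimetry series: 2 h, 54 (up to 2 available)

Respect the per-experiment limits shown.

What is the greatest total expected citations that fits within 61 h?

408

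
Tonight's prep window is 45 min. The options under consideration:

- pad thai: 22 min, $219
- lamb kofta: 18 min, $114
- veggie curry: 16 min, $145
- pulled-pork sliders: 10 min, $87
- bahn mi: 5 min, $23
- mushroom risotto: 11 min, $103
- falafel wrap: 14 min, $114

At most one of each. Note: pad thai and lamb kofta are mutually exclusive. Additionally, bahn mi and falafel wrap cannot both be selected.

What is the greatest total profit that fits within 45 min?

409

Best packing: pad thai + pulled-pork sliders + mushroom risotto — 43 min, 409 total.
An exhaustive check of the 128 subsets confirms 409.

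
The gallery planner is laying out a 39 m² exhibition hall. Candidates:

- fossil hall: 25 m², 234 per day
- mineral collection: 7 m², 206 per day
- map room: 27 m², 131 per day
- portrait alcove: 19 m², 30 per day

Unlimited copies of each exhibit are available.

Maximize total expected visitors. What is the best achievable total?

The ratio ordering already packs tightly: 5×mineral collection, 35 m², 1030.

1030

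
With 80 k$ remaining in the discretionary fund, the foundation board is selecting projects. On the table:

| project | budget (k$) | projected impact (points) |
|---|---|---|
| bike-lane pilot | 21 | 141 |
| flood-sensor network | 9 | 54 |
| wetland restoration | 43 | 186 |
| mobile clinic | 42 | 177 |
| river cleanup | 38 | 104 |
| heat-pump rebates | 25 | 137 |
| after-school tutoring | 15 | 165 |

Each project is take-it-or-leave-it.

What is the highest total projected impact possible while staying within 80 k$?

Bike-lane pilot + flood-sensor network + heat-pump rebates + after-school tutoring uses 70 of the 80 k$ and totals 497.

497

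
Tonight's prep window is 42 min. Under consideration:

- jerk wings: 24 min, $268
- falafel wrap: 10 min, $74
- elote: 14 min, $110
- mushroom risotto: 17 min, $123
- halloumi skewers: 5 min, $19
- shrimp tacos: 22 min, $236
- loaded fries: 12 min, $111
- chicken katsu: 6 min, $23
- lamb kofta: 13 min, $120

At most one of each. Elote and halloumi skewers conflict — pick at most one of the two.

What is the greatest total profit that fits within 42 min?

Greedy by ratio would take jerk wings + loaded fries + chicken katsu: 42 min used, total 402.
Replace loaded fries and chicken katsu with halloumi skewers + lamb kofta: the trade gains 5 net, giving 407 at 42 min.
Runner-up jerk wings + loaded fries + chicken katsu tops out at 402.

407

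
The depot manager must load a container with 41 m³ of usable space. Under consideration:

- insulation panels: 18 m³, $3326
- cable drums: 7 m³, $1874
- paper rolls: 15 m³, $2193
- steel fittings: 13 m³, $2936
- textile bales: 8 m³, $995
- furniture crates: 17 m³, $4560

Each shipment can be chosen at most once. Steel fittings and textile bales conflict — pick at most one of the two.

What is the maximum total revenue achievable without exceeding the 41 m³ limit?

9370

Cable drums + steel fittings + furniture crates uses 37 of the 41 m³ and totals 9370.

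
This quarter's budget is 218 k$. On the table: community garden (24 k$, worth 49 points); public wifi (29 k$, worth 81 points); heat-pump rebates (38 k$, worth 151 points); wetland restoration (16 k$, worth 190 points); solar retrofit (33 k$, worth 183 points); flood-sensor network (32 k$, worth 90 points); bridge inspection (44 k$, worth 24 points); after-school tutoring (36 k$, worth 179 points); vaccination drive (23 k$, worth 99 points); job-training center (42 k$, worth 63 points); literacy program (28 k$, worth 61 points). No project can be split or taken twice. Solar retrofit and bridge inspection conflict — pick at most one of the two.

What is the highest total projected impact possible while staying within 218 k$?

973

Ranking by ratio (projected impact/k$): wetland restoration 11.88, solar retrofit 5.55, after-school tutoring 4.97, vaccination drive 4.30.
Taking public wifi + heat-pump rebates + wetland restoration + solar retrofit + flood-sensor network + after-school tutoring + vaccination drive: 207 k$ used, 973 in projected impact.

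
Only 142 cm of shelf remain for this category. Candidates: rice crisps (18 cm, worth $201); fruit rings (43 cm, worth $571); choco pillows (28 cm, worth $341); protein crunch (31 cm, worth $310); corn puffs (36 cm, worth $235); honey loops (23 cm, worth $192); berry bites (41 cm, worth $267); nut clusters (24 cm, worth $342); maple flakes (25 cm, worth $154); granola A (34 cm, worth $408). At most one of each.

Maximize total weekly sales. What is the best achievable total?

Ranking by ratio (weekly sales/cm): nut clusters 14.25, fruit rings 13.28, choco pillows 12.18, granola A 12.00.
The ratio heuristic lands on fruit rings + choco pillows + nut clusters + granola A (1662) but leaves 13 cm idle.
Replace choco pillows with rice crisps + honey loops: the trade gains 52 net, giving 1714 at 142 cm.
The closest alternative, fruit rings + choco pillows + nut clusters + granola A, reaches only 1662.

1714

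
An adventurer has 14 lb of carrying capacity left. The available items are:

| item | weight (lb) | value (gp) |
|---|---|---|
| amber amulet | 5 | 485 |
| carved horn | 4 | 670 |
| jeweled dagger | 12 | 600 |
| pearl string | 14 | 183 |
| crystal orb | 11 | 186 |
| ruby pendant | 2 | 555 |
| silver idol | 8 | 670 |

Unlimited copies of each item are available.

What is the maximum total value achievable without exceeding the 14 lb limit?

3885

By value per lb: ruby pendant 277.50, carved horn 167.50, amber amulet 97.00 lead.
The ratio ordering already packs tightly: 7×ruby pendant, 14 lb, 3885.
No other feasible combination exceeds 3885.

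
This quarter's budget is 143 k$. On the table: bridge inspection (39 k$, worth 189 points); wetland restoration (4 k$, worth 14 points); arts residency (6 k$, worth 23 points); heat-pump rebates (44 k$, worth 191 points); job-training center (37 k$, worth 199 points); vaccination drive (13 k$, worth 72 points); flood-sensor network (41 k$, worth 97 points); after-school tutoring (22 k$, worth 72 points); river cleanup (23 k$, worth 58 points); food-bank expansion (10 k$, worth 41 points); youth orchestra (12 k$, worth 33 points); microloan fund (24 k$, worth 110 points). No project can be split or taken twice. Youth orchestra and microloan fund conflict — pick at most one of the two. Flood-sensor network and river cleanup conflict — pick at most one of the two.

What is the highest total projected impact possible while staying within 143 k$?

692

Ranking by ratio (projected impact/k$): vaccination drive 5.54, job-training center 5.38, bridge inspection 4.85.
Greedy by ratio would take bridge inspection + wetland restoration + arts residency + job-training center + vaccination drive + food-bank expansion + microloan fund: 133 k$ used, total 648.
Dropping wetland restoration and arts residency and microloan fund frees 34 k$; slotting in heat-pump rebates (44 k$) lifts the total to 692 at 143 k$.
Every other selection either busts 143 k$ or breaks a pairing rule or fails to beat 692.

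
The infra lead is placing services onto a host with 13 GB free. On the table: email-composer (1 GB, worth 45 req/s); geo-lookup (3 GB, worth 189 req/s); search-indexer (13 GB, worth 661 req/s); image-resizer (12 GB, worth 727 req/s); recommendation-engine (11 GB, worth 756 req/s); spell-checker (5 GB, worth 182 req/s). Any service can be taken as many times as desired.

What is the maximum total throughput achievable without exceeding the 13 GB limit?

846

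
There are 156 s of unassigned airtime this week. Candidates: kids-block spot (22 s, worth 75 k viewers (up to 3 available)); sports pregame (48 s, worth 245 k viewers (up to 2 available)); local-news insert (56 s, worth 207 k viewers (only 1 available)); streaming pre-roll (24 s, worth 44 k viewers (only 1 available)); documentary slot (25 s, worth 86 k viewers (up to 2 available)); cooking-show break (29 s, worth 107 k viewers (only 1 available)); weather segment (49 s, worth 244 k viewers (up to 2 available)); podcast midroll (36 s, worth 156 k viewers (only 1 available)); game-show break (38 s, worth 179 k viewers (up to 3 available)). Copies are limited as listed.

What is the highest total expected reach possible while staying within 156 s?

By expected reach per s: sports pregame 5.10, weather segment 4.98, game-show break 4.71 lead.
The ratio heuristic lands on 2×sports pregame + weather segment (734) but leaves 11 s idle.
Replace weather segment with kids-block spot + game-show break: the trade gains 10 net, giving 744 at 156 s.

744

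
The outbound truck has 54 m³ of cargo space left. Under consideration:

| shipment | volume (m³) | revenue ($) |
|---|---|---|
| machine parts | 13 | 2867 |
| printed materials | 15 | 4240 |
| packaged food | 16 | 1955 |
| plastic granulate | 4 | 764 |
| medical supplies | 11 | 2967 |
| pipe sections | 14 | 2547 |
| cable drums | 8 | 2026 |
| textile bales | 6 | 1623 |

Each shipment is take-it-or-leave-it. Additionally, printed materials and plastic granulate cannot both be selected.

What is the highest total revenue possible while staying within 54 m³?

Ranking by ratio (revenue/m³): printed materials 282.67, textile bales 270.50, medical supplies 269.73, cable drums 253.25.
The ratio ordering already packs tightly: machine parts + printed materials + medical supplies + cable drums + textile bales, 53 m³, 13723.
No other feasible combination exceeds 13723.

13723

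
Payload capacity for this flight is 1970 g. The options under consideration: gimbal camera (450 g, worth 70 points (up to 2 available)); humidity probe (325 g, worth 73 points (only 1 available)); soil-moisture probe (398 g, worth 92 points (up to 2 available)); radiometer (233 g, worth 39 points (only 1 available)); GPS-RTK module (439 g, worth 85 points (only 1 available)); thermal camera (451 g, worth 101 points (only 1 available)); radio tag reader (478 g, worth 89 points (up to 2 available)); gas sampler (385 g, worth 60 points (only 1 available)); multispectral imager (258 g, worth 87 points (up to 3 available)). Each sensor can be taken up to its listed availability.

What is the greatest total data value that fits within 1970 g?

Greedy by ratio would take humidity probe + 2×soil-moisture probe + 3×multispectral imager: 1895 g used, total 518.
Dropping soil-moisture probe frees 398 g; slotting in thermal camera (451 g) lifts the total to 527 at 1948 g.
Nothing else within 1970 g beats 527.

527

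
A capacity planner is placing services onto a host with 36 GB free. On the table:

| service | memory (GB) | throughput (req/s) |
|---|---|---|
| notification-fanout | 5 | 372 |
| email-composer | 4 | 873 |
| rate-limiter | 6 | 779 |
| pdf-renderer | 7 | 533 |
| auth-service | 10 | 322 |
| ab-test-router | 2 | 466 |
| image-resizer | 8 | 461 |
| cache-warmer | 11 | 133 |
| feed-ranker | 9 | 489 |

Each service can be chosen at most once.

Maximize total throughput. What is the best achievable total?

Taking the top-ratio services first gives notification-fanout + email-composer + rate-limiter + pdf-renderer + ab-test-router + image-resizer for 3484 (32 GB).
Replace notification-fanout with feed-ranker: the trade gains 117 net, giving 3601 at 36 GB.
Next best is notification-fanout + email-composer + rate-limiter + pdf-renderer + ab-test-router + feed-ranker at 3512 (33 GB) — short by 89.

3601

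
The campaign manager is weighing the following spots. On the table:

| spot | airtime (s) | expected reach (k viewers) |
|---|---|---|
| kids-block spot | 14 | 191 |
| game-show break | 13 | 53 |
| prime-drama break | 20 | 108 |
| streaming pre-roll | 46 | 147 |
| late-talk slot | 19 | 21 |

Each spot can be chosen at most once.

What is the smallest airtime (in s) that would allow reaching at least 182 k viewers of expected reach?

Look for the lowest-airtime combination reaching 182.
kids-block spot: 191 expected reach at 14 s.
Below 14 s the best achievable stays under 182.

14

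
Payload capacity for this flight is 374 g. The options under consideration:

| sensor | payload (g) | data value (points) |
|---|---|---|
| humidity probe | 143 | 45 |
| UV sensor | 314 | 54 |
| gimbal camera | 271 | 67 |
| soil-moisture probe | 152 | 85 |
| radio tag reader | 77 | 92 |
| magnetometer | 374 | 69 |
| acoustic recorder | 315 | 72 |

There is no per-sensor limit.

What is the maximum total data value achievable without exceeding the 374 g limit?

368

Ranking by ratio (data value/g): radio tag reader 1.19, soil-moisture probe 0.56, humidity probe 0.31, gimbal camera 0.25.
Best packing: 4×radio tag reader — 308 g, 368 total.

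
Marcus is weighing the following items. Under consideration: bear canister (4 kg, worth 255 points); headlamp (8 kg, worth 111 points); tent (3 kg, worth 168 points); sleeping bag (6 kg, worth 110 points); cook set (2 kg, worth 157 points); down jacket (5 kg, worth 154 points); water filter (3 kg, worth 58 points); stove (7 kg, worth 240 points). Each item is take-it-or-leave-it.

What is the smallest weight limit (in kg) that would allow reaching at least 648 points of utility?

13

Minimise kg subject to total utility ≥ 648.
bear canister + cook set + stove reaches 652 using 13 kg.
No combination under 13 kg hits 648.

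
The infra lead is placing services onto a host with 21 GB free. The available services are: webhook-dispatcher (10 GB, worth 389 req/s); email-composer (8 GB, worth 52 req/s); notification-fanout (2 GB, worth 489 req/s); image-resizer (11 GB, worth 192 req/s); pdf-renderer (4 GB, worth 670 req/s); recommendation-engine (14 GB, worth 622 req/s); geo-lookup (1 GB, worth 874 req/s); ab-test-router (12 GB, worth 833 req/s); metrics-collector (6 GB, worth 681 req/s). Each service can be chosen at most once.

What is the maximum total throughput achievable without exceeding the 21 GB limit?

Ranking by ratio (throughput/GB): geo-lookup 874.00, notification-fanout 244.50, pdf-renderer 167.50.
Greedy by ratio would take email-composer + notification-fanout + pdf-renderer + geo-lookup + metrics-collector: 21 GB used, total 2766.
The 12 GB tied up in email-composer and pdf-renderer is better spent on ab-test-router — total rises to 2877 (21 GB).

2877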